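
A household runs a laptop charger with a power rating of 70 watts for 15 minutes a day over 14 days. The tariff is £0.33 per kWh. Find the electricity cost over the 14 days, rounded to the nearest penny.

£0.08

Runtime = 15 min × 14 = 210 min = 3.5 h
Energy = 0.07 kW × 3.5 h = 0.245 kWh
Cost = 0.245 kWh × £0.33/kWh = £0.08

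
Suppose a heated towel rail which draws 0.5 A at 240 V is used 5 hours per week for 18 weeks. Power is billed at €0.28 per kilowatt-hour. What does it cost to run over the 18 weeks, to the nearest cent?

€3.02

Power = 0.5 A × 240 V = 120 W = 0.12 kW
Runtime = 5 h/week × 18 weeks = 90 h
Energy = 0.12 kW × 90 h = 10.8 kWh
Cost = 10.8 kWh × €0.28/kWh = €3.02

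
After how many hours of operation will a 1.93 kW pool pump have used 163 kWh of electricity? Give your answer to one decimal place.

84.5 h

Hours = 163 kWh ÷ 1.93 kW = 84.5 h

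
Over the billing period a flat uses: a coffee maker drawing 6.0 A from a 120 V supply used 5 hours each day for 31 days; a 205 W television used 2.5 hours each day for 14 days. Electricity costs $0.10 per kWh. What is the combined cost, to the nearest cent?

$11.88

coffee maker: Power = 6.0 A × 120 V = 720 W = 0.72 kW
coffee maker: Runtime = 5 h/day × 31 days = 155 h
coffee maker: 0.72 kW × 155 h = 111.6 kWh
television: Runtime = 2.5 h/day × 14 days = 35 h
television: 0.205 kW × 35 h = 7.175 kWh
Total energy = 118.775 kWh
Cost = 118.775 × $0.10 = $11.88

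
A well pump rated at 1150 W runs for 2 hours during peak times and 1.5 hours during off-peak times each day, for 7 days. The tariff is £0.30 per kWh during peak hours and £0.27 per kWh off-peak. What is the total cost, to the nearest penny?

Peak energy = 1.15 kW × 2 h × 7 = 16.1 kWh
Off-peak energy = 1.15 kW × 1.5 h × 7 = 12.075 kWh
Cost = 16.1 × £0.30 + 12.075 × £0.27 = £4.83 + £3.26025 = £8.09

£8.09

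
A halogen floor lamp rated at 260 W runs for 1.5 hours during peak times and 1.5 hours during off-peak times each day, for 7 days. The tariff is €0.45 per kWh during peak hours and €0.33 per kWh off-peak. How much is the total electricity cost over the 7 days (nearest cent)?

Peak energy = 0.26 kW × 1.5 h × 7 = 2.73 kWh
Off-peak energy = 0.26 kW × 1.5 h × 7 = 2.73 kWh
Cost = 2.73 × €0.45 + 2.73 × €0.33 = €1.2285 + €0.9009 = €2.13

€2.13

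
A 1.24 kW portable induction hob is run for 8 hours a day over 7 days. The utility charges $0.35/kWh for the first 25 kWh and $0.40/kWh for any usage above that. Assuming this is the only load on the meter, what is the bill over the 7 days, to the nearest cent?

$26.53

Runtime = 8 h/day × 7 days = 56 h
Energy = 1.24 kW × 56 h = 69.44 kWh
Tier 1 (0–25 kWh): 25 × $0.35 = $8.75
Above 25 kWh: 44.44 × $0.40 = $17.776
Bill = $26.53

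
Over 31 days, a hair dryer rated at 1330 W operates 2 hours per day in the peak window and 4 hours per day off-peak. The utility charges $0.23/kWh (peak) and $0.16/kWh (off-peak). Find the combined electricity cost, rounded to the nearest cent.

$45.35

Peak energy = 1.33 kW × 2 h × 31 = 82.46 kWh
Off-peak energy = 1.33 kW × 4 h × 31 = 164.92 kWh
Cost = 82.46 × $0.23 + 164.92 × $0.16 = $18.9658 + $26.3872 = $45.35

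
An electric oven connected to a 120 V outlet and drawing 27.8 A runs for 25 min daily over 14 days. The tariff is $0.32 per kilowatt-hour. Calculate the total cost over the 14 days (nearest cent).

$6.23

Power = 27.8 A × 120 V = 3336 W = 3.336 kW
Runtime = 25 min × 14 = 350 min = 5.833333… h
Energy = 3.336 kW × 5.833333… h = 19.46 kWh
Cost = 19.46 kWh × $0.32/kWh = $6.23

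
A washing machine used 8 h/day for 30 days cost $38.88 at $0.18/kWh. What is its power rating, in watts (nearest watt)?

900 W

Energy = $38.88 ÷ $0.18/kWh = 216 kWh
Runtime = 8 h/day × 30 days = 240 h
Power = 216 kWh ÷ 240 h = 0.9 kW = 900 W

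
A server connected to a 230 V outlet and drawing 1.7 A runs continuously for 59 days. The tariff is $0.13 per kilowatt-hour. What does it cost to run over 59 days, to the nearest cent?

$71.98

Power = 1.7 A × 230 V = 391 W = 0.391 kW
Runtime = 24 h × 59 = 1416 h
Energy = 0.391 kW × 1416 h = 553.656 kWh
Cost = 553.656 kWh × $0.13/kWh = $71.98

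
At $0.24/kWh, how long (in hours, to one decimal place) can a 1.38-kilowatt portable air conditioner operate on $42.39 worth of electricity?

128.0 h

Energy available = $42.39 ÷ $0.24/kWh = 176.625 kWh
Hours = 176.625 kWh ÷ 1.38 kW = 128.0 h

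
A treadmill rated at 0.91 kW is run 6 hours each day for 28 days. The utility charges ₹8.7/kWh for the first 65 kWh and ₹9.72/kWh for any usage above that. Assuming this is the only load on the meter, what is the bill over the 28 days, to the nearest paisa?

Runtime = 6 h/day × 28 days = 168 h
Energy = 0.91 kW × 168 h = 152.88 kWh
Tier 1 (0–65 kWh): 65 × ₹8.7 = ₹565.5
Above 65 kWh: 87.88 × ₹9.72 = ₹854.1936
Bill = ₹1419.69

₹1419.69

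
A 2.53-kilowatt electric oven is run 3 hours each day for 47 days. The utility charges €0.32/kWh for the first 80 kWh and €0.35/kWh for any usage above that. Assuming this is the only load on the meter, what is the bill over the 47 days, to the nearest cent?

Runtime = 3 h/day × 47 days = 141 h
Energy = 2.53 kW × 141 h = 356.73 kWh
Tier 1 (0–80 kWh): 80 × €0.32 = €25.6
Above 80 kWh: 276.73 × €0.35 = €96.8555
Bill = €122.46

€122.46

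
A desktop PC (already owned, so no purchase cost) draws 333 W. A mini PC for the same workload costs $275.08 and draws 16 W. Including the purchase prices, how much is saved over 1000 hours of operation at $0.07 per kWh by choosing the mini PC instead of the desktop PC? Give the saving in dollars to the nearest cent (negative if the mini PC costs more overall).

-$252.89

desktop PC: $0.00 + (333/1000) kW × 1000 h × $0.07 = $0.00 + $23.31 = $23.31
mini PC: $275.08 + (16/1000) kW × 1000 h × $0.07 = $275.08 + $1.12 = $276.2
Saving = $23.31 − $276.2 = −$252.89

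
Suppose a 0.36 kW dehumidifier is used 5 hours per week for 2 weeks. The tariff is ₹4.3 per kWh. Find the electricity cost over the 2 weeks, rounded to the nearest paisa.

Runtime = 5 h/week × 2 weeks = 10 h
Energy = 0.36 kW × 10 h = 3.6 kWh
Cost = 3.6 kWh × ₹4.3/kWh = ₹15.48

₹15.48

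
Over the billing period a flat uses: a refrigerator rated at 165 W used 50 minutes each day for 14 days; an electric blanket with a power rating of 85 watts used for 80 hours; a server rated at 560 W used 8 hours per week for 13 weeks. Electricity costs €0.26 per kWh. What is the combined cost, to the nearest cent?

€17.41

refrigerator: Runtime = 50 min × 14 = 700 min = 11.666666… h
refrigerator: 0.165 kW × 11.666666… h = 1.925 kWh
electric blanket: 0.085 kW × 80 h = 6.8 kWh
server: Runtime = 8 h/week × 13 weeks = 104 h
server: 0.56 kW × 104 h = 58.24 kWh
Total energy = 66.965 kWh
Cost = 66.965 × €0.26 = €17.41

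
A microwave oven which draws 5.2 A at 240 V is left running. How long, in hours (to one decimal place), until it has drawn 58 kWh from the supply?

Power = 5.2 A × 240 V = 1248 W = 1.248 kW
Hours = 58 kWh ÷ 1.248 kW = 46.5 h

46.5 h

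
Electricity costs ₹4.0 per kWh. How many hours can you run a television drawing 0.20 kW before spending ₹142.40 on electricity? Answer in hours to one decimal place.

Energy available = ₹142.40 ÷ ₹4.0/kWh = 35.6 kWh
Hours = 35.6 kWh ÷ 0.2 kW = 178.0 h

178.0 h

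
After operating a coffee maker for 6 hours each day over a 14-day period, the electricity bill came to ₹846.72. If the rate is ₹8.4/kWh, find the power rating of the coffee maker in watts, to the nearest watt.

Energy = ₹846.72 ÷ ₹8.4/kWh = 100.8 kWh
Runtime = 6 h/day × 14 days = 84 h
Power = 100.8 kWh ÷ 84 h = 1.2 kW = 1200 W

1200 W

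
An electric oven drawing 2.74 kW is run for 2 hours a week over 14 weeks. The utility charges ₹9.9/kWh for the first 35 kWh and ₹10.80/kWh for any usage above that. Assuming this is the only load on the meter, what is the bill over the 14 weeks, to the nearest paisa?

Runtime = 2 h/week × 14 weeks = 28 h
Energy = 2.74 kW × 28 h = 76.72 kWh
Tier 1 (0–35 kWh): 35 × ₹9.9 = ₹346.5
Above 35 kWh: 41.72 × ₹10.80 = ₹450.576
Bill = ₹797.08

₹797.08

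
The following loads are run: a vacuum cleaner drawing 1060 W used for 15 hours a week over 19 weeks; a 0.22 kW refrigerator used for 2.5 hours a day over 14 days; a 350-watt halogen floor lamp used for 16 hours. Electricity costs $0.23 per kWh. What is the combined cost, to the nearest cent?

$72.54

vacuum cleaner: Runtime = 15 h/week × 19 weeks = 285 h
vacuum cleaner: 1.06 kW × 285 h = 302.1 kWh
refrigerator: Runtime = 2.5 h/day × 14 days = 35 h
refrigerator: 0.22 kW × 35 h = 7.7 kWh
halogen floor lamp: 0.35 kW × 16 h = 5.6 kWh
Total energy = 315.4 kWh
Cost = 315.4 × $0.23 = $72.54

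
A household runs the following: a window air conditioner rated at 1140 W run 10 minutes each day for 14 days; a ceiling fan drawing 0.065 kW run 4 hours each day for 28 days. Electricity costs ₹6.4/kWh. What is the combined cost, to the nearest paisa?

window air conditioner: Runtime = 10 min × 14 = 140 min = 2.333333… h
window air conditioner: 1.14 kW × 2.333333… h = 2.66 kWh
ceiling fan: Runtime = 4 h/day × 28 days = 112 h
ceiling fan: 0.065 kW × 112 h = 7.28 kWh
Total energy = 9.94 kWh
Cost = 9.94 × ₹6.4 = ₹63.62

₹63.62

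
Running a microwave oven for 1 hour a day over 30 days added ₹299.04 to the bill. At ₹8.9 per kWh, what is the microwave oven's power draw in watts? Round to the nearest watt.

1120 W

Energy = ₹299.04 ÷ ₹8.9/kWh = 33.6 kWh
Runtime = 1 h/day × 30 days = 30 h
Power = 33.6 kWh ÷ 30 h = 1.12 kW = 1120 W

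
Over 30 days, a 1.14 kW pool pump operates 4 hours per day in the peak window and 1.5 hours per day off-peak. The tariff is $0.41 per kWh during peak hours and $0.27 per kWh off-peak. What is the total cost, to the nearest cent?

$69.94

Peak energy = 1.14 kW × 4 h × 30 = 136.8 kWh
Off-peak energy = 1.14 kW × 1.5 h × 30 = 51.3 kWh
Cost = 136.8 × $0.41 + 51.3 × $0.27 = $56.088 + $13.851 = $69.94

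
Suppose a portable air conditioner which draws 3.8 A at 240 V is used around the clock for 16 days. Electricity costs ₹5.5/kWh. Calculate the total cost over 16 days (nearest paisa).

Power = 3.8 A × 240 V = 912 W = 0.912 kW
Runtime = 24 h × 16 = 384 h
Energy = 0.912 kW × 384 h = 350.208 kWh
Cost = 350.208 kWh × ₹5.5/kWh = ₹1926.14

₹1926.14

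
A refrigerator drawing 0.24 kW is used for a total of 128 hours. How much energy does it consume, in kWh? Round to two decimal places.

Energy = 0.24 kW × 128 h = 30.72 kWh

30.72 kWh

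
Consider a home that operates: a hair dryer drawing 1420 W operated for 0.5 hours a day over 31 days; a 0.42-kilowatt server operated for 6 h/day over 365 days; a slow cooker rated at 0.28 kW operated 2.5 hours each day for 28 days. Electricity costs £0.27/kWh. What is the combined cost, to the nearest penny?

hair dryer: Runtime = 0.5 h/day × 31 days = 15.5 h
hair dryer: 1.42 kW × 15.5 h = 22.01 kWh
server: Runtime = 6 h/day × 365 days = 2190 h
server: 0.42 kW × 2190 h = 919.8 kWh
slow cooker: Runtime = 2.5 h/day × 28 days = 70 h
slow cooker: 0.28 kW × 70 h = 19.6 kWh
Total energy = 961.41 kWh
Cost = 961.41 × £0.27 = £259.58

£259.58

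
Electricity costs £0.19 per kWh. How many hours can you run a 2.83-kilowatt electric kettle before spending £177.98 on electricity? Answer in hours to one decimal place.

331.0 h

Energy available = £177.98 ÷ £0.19/kWh = 936.7368 kWh
Hours = 936.7368 kWh ÷ 2.83 kW = 331.0 h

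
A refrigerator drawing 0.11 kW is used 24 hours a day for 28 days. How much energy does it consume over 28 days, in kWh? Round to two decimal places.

Runtime = 24 h × 28 = 672 h
Energy = 0.11 kW × 672 h = 73.92 kWh

73.92 kWh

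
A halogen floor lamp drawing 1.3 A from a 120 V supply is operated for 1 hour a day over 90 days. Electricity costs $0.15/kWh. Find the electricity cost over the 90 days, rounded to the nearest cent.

$2.11

Power = 1.3 A × 120 V = 156 W = 0.156 kW
Runtime = 1 h/day × 90 days = 90 h
Energy = 0.156 kW × 90 h = 14.04 kWh
Cost = 14.04 kWh × $0.15/kWh = $2.11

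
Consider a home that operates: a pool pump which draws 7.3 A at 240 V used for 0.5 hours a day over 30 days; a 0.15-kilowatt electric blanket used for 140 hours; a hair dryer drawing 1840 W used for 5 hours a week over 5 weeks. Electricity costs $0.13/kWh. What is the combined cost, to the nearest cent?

$12.13

pool pump: Power = 7.3 A × 240 V = 1752 W = 1.752 kW
pool pump: Runtime = 0.5 h/day × 30 days = 15 h
pool pump: 1.752 kW × 15 h = 26.28 kWh
electric blanket: 0.15 kW × 140 h = 21 kWh
hair dryer: Runtime = 5 h/week × 5 weeks = 25 h
hair dryer: 1.84 kW × 25 h = 46 kWh
Total energy = 93.28 kWh
Cost = 93.28 × $0.13 = $12.13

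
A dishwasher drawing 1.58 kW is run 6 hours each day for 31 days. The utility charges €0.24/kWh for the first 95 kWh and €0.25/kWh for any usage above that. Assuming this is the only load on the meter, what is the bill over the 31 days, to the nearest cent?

€72.52

Runtime = 6 h/day × 31 days = 186 h
Energy = 1.58 kW × 186 h = 293.88 kWh
Tier 1 (0–95 kWh): 95 × €0.24 = €22.8
Above 95 kWh: 198.88 × €0.25 = €49.72
Bill = €72.52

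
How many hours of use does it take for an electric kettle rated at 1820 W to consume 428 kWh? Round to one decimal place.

Hours = 428 kWh ÷ 1.82 kW = 235.2 h

235.2 h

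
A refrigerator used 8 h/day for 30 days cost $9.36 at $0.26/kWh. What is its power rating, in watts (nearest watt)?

150 W

Energy = $9.36 ÷ $0.26/kWh = 36 kWh
Runtime = 8 h/day × 30 days = 240 h
Power = 36 kWh ÷ 240 h = 0.15 kW = 150 W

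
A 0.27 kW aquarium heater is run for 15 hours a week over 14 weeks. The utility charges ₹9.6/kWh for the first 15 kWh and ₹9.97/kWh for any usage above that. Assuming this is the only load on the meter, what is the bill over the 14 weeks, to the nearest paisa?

Runtime = 15 h/week × 14 weeks = 210 h
Energy = 0.27 kW × 210 h = 56.7 kWh
Tier 1 (0–15 kWh): 15 × ₹9.6 = ₹144
Above 15 kWh: 41.7 × ₹9.97 = ₹415.749
Bill = ₹559.75

₹559.75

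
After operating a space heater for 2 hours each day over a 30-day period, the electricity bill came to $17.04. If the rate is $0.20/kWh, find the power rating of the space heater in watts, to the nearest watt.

Energy = $17.04 ÷ $0.20/kWh = 85.2 kWh
Runtime = 2 h/day × 30 days = 60 h
Power = 85.2 kWh ÷ 60 h = 1.42 kW = 1420 W

1420 W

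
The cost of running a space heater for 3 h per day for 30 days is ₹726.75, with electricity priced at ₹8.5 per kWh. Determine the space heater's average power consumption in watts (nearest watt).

Energy = ₹726.75 ÷ ₹8.5/kWh = 85.5 kWh
Runtime = 3 h/day × 30 days = 90 h
Power = 85.5 kWh ÷ 90 h = 0.95 kW = 950 W

950 W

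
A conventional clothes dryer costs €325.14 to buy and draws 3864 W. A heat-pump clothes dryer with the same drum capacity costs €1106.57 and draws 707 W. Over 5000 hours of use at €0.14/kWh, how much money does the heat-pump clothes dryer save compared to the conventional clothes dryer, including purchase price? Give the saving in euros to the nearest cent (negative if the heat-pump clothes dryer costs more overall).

conventional clothes dryer: €325.14 + (3864/1000) kW × 5000 h × €0.14 = €325.14 + €2704.8 = €3029.94
heat-pump clothes dryer: €1106.57 + (707/1000) kW × 5000 h × €0.14 = €1106.57 + €494.9 = €1601.47
Saving = €3029.94 − €1601.47 = €1428.47

€1428.47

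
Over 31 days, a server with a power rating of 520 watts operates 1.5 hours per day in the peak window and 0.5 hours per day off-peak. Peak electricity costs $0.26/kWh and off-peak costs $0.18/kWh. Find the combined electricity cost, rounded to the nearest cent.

$7.74

Peak energy = 0.52 kW × 1.5 h × 31 = 24.18 kWh
Off-peak energy = 0.52 kW × 0.5 h × 31 = 8.06 kWh
Cost = 24.18 × $0.26 + 8.06 × $0.18 = $6.2868 + $1.4508 = $7.74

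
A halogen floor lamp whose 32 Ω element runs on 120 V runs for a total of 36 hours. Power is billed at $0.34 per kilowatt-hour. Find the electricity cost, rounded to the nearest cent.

Power = V²/R = 120²/32 = 450 W = 0.45 kW
Energy = 0.45 kW × 36 h = 16.2 kWh
Cost = 16.2 kWh × $0.34/kWh = $5.51

$5.51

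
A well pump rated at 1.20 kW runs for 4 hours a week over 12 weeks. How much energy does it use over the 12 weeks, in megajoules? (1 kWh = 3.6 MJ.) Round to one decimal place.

Runtime = 4 h/week × 12 weeks = 48 h
Energy = 1.2 kW × 48 h = 57.6 kWh
= 57.6 × 3.6 MJ = 207.4 MJ

207.4 MJ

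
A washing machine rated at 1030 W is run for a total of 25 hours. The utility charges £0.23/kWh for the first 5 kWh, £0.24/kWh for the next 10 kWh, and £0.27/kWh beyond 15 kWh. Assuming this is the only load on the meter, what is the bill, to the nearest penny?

£6.45

Energy = 1.03 kW × 25 h = 25.75 kWh
Tier 1 (0–5 kWh): 5 × £0.23 = £1.15
Tier 2 (5–15 kWh): 10 × £0.24 = £2.4
Above 15 kWh: 10.75 × £0.27 = £2.9025
Bill = £6.45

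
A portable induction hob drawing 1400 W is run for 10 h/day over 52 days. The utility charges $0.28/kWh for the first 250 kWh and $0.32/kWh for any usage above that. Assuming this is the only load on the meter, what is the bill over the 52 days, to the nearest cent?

Runtime = 10 h/day × 52 days = 520 h
Energy = 1.4 kW × 520 h = 728 kWh
Tier 1 (0–250 kWh): 250 × $0.28 = $70
Above 250 kWh: 478 × $0.32 = $152.96
Bill = $222.96

$222.96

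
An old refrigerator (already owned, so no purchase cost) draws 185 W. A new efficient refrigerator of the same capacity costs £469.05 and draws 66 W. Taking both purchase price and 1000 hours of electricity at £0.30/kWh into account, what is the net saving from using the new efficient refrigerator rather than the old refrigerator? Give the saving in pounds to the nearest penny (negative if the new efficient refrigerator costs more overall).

-£433.35

old refrigerator: £0.00 + (185/1000) kW × 1000 h × £0.30 = £0.00 + £55.5 = £55.5
new efficient refrigerator: £469.05 + (66/1000) kW × 1000 h × £0.30 = £469.05 + £19.8 = £488.85
Saving = £55.5 − £488.85 = −£433.35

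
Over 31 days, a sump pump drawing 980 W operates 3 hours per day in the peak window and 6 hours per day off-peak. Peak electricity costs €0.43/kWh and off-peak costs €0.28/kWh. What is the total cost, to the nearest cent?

Peak energy = 0.98 kW × 3 h × 31 = 91.14 kWh
Off-peak energy = 0.98 kW × 6 h × 31 = 182.28 kWh
Cost = 91.14 × €0.43 + 182.28 × €0.28 = €39.1902 + €51.0384 = €90.23

€90.23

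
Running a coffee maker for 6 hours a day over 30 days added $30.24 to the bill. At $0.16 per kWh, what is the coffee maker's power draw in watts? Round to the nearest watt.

1050 W

Energy = $30.24 ÷ $0.16/kWh = 189 kWh
Runtime = 6 h/day × 30 days = 180 h
Power = 189 kWh ÷ 180 h = 1.05 kW = 1050 W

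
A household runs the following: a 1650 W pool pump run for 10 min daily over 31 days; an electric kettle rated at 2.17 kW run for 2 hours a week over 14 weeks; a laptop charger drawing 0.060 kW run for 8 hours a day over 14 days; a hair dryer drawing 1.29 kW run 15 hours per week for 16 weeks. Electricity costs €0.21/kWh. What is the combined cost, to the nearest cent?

pool pump: Runtime = 10 min × 31 = 310 min = 5.166666… h
pool pump: 1.65 kW × 5.166666… h = 8.525 kWh
electric kettle: Runtime = 2 h/week × 14 weeks = 28 h
electric kettle: 2.17 kW × 28 h = 60.76 kWh
laptop charger: Runtime = 8 h/day × 14 days = 112 h
laptop charger: 0.06 kW × 112 h = 6.72 kWh
hair dryer: Runtime = 15 h/week × 16 weeks = 240 h
hair dryer: 1.29 kW × 240 h = 309.6 kWh
Total energy = 385.605 kWh
Cost = 385.605 × €0.21 = €80.98

€80.98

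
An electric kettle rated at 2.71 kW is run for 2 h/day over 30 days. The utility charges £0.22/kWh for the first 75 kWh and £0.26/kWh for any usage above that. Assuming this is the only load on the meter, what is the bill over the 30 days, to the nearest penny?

Runtime = 2 h/day × 30 days = 60 h
Energy = 2.71 kW × 60 h = 162.6 kWh
Tier 1 (0–75 kWh): 75 × £0.22 = £16.5
Above 75 kWh: 87.6 × £0.26 = £22.776
Bill = £39.28

£39.28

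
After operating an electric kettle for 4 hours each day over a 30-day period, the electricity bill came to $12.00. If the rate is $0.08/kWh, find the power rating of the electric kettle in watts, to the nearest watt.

1250 W

Energy = $12.00 ÷ $0.08/kWh = 150 kWh
Runtime = 4 h/day × 30 days = 120 h
Power = 150 kWh ÷ 120 h = 1.25 kW = 1250 W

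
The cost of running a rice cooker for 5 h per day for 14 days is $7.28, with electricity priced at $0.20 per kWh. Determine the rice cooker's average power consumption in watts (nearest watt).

520 W

Energy = $7.28 ÷ $0.20/kWh = 36.4 kWh
Runtime = 5 h/day × 14 days = 70 h
Power = 36.4 kWh ÷ 70 h = 0.52 kW = 520 W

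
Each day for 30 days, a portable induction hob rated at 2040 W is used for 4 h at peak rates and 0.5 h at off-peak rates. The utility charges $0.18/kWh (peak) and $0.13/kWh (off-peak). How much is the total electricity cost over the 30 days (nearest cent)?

Peak energy = 2.04 kW × 4 h × 30 = 244.8 kWh
Off-peak energy = 2.04 kW × 0.5 h × 30 = 30.6 kWh
Cost = 244.8 × $0.18 + 30.6 × $0.13 = $44.064 + $3.978 = $48.04

$48.04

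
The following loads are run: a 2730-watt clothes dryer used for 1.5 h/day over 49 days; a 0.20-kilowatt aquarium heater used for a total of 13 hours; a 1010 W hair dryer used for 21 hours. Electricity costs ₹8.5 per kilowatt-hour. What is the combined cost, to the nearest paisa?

₹1907.95

clothes dryer: Runtime = 1.5 h/day × 49 days = 73.5 h
clothes dryer: 2.73 kW × 73.5 h = 200.655 kWh
aquarium heater: 0.2 kW × 13 h = 2.6 kWh
hair dryer: 1.01 kW × 21 h = 21.21 kWh
Total energy = 224.465 kWh
Cost = 224.465 × ₹8.5 = ₹1907.95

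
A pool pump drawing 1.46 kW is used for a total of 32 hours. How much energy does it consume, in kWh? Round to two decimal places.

Energy = 1.46 kW × 32 h = 46.72 kWh

46.72 kWh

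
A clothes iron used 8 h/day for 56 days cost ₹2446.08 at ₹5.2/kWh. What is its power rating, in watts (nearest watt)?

1050 W

Energy = ₹2446.08 ÷ ₹5.2/kWh = 470.4 kWh
Runtime = 8 h/day × 56 days = 448 h
Power = 470.4 kWh ÷ 448 h = 1.05 kW = 1050 W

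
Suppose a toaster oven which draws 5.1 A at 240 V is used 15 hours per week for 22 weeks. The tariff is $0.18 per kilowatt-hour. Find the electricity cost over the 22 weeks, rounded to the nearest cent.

Power = 5.1 A × 240 V = 1224 W = 1.224 kW
Runtime = 15 h/week × 22 weeks = 330 h
Energy = 1.224 kW × 330 h = 403.92 kWh
Cost = 403.92 kWh × $0.18/kWh = $72.71

$72.71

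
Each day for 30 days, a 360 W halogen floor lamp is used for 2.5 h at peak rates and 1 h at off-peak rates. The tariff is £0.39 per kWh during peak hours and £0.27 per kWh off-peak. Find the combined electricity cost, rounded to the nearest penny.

Peak energy = 0.36 kW × 2.5 h × 30 = 27 kWh
Off-peak energy = 0.36 kW × 1 h × 30 = 10.8 kWh
Cost = 27 × £0.39 + 10.8 × £0.27 = £10.53 + £2.916 = £13.45

£13.45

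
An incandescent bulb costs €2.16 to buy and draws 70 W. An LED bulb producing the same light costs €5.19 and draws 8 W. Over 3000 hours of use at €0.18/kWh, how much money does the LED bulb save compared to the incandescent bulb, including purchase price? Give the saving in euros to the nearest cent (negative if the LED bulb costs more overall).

incandescent bulb: €2.16 + (70/1000) kW × 3000 h × €0.18 = €2.16 + €37.8 = €39.96
LED bulb: €5.19 + (8/1000) kW × 3000 h × €0.18 = €5.19 + €4.32 = €9.51
Saving = €39.96 − €9.51 = €30.45

€30.45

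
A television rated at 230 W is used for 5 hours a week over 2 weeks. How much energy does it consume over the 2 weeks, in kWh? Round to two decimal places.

2.30 kWh

Runtime = 5 h/week × 2 weeks = 10 h
Energy = 0.23 kW × 10 h = 2.3 kWh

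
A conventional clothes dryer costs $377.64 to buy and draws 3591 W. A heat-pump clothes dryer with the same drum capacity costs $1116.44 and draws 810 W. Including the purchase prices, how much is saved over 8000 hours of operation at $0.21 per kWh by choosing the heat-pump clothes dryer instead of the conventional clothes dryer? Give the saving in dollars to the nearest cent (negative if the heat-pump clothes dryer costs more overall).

conventional clothes dryer: $377.64 + (3591/1000) kW × 8000 h × $0.21 = $377.64 + $6032.88 = $6410.52
heat-pump clothes dryer: $1116.44 + (810/1000) kW × 8000 h × $0.21 = $1116.44 + $1360.8 = $2477.24
Saving = $6410.52 − $2477.24 = $3933.28

$3933.28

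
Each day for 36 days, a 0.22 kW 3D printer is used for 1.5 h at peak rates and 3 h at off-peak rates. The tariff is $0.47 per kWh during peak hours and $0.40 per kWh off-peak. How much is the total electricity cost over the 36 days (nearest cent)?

Peak energy = 0.22 kW × 1.5 h × 36 = 11.88 kWh
Off-peak energy = 0.22 kW × 3 h × 36 = 23.76 kWh
Cost = 11.88 × $0.47 + 23.76 × $0.40 = $5.5836 + $9.504 = $15.09

$15.09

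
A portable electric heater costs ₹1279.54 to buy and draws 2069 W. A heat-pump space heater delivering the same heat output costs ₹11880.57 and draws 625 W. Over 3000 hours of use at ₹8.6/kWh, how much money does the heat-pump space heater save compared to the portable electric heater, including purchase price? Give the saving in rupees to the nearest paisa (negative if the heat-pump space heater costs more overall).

₹26654.17

portable electric heater: ₹1279.54 + (2069/1000) kW × 3000 h × ₹8.6 = ₹1279.54 + ₹53380.2 = ₹54659.74
heat-pump space heater: ₹11880.57 + (625/1000) kW × 3000 h × ₹8.6 = ₹11880.57 + ₹16125 = ₹28005.57
Saving = ₹54659.74 − ₹28005.57 = ₹26654.17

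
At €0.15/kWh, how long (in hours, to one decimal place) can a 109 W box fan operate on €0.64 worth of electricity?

Energy available = €0.64 ÷ €0.15/kWh = 4.2667 kWh
Hours = 4.2667 kWh ÷ 0.109 kW = 39.1 h

39.1 h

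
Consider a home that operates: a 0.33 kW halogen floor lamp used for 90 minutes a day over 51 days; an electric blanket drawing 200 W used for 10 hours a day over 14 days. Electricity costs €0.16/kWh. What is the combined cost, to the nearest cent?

€8.52

halogen floor lamp: Runtime = 90 min × 51 = 4590 min = 76.5 h
halogen floor lamp: 0.33 kW × 76.5 h = 25.245 kWh
electric blanket: Runtime = 10 h/day × 14 days = 140 h
electric blanket: 0.2 kW × 140 h = 28 kWh
Total energy = 53.245 kWh
Cost = 53.245 × €0.16 = €8.52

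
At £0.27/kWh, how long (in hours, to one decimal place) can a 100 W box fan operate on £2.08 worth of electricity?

Energy available = £2.08 ÷ £0.27/kWh = 7.7037 kWh
Hours = 7.7037 kWh ÷ 0.1 kW = 77.0 h

77.0 h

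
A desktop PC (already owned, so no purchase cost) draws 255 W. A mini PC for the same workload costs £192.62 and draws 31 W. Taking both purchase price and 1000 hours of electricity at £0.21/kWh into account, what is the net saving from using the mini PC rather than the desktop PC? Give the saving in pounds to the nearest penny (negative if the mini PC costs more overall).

-£145.58

desktop PC: £0.00 + (255/1000) kW × 1000 h × £0.21 = £0.00 + £53.55 = £53.55
mini PC: £192.62 + (31/1000) kW × 1000 h × £0.21 = £192.62 + £6.51 = £199.13
Saving = £53.55 − £199.13 = −£145.58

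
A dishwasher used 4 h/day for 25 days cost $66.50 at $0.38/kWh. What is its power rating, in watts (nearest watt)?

1750 W

Energy = $66.50 ÷ $0.38/kWh = 175 kWh
Runtime = 4 h/day × 25 days = 100 h
Power = 175 kWh ÷ 100 h = 1.75 kW = 1750 W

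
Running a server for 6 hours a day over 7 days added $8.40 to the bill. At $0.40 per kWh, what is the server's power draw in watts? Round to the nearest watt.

Energy = $8.40 ÷ $0.40/kWh = 21 kWh
Runtime = 6 h/day × 7 days = 42 h
Power = 21 kWh ÷ 42 h = 0.5 kW = 500 W

500 W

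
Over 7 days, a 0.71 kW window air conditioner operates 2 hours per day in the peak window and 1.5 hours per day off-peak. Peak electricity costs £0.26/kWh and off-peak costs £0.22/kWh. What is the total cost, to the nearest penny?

Peak energy = 0.71 kW × 2 h × 7 = 9.94 kWh
Off-peak energy = 0.71 kW × 1.5 h × 7 = 7.455 kWh
Cost = 9.94 × £0.26 + 7.455 × £0.22 = £2.5844 + £1.6401 = £4.22

£4.22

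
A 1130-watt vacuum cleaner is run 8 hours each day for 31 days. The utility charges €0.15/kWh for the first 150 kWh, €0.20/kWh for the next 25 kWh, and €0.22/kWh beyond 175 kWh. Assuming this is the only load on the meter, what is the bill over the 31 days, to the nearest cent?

€50.65

Runtime = 8 h/day × 31 days = 248 h
Energy = 1.13 kW × 248 h = 280.24 kWh
Tier 1 (0–150 kWh): 150 × €0.15 = €22.5
Tier 2 (150–175 kWh): 25 × €0.20 = €5
Above 175 kWh: 105.24 × €0.22 = €23.1528
Bill = €50.65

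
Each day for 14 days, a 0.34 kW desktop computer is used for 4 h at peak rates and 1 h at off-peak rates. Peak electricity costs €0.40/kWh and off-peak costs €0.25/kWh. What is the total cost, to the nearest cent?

Peak energy = 0.34 kW × 4 h × 14 = 19.04 kWh
Off-peak energy = 0.34 kW × 1 h × 14 = 4.76 kWh
Cost = 19.04 × €0.40 + 4.76 × €0.25 = €7.616 + €1.19 = €8.81

€8.81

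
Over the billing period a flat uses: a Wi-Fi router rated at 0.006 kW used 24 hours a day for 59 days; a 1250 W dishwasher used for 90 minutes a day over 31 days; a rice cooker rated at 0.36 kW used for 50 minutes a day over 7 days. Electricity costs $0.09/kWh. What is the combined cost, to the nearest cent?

$6.18

Wi-Fi router: Runtime = 24 h × 59 = 1416 h
Wi-Fi router: 0.006 kW × 1416 h = 8.496 kWh
dishwasher: Runtime = 90 min × 31 = 2790 min = 46.5 h
dishwasher: 1.25 kW × 46.5 h = 58.125 kWh
rice cooker: Runtime = 50 min × 7 = 350 min = 5.833333… h
rice cooker: 0.36 kW × 5.833333… h = 2.1 kWh
Total energy = 68.721 kWh
Cost = 68.721 × $0.09 = $6.18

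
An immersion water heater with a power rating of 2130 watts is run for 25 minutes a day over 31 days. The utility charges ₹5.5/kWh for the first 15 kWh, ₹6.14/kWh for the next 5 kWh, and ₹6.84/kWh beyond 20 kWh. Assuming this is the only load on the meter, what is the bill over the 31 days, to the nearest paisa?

₹164.59

Runtime = 25 min × 31 = 775 min = 12.916666… h
Energy = 2.13 kW × 12.916666… h = 27.5125 kWh
Tier 1 (0–15 kWh): 15 × ₹5.5 = ₹82.5
Tier 2 (15–20 kWh): 5 × ₹6.14 = ₹30.7
Above 20 kWh: 7.5125 × ₹6.84 = ₹51.3855
Bill = ₹164.59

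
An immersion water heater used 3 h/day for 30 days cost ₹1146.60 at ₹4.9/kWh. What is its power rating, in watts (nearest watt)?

Energy = ₹1146.60 ÷ ₹4.9/kWh = 234 kWh
Runtime = 3 h/day × 30 days = 90 h
Power = 234 kWh ÷ 90 h = 2.6 kW = 2600 W

2600 W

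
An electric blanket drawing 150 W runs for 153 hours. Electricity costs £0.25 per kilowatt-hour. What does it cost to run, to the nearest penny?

Energy = 0.15 kW × 153 h = 22.95 kWh
Cost = 22.95 kWh × £0.25/kWh = £5.74

£5.74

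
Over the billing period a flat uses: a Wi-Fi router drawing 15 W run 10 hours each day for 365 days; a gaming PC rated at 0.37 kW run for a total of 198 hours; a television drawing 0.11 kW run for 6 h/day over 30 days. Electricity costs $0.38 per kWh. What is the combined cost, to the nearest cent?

Wi-Fi router: Runtime = 10 h/day × 365 days = 3650 h
Wi-Fi router: 0.015 kW × 3650 h = 54.75 kWh
gaming PC: 0.37 kW × 198 h = 73.26 kWh
television: Runtime = 6 h/day × 30 days = 180 h
television: 0.11 kW × 180 h = 19.8 kWh
Total energy = 147.81 kWh
Cost = 147.81 × $0.38 = $56.17

$56.17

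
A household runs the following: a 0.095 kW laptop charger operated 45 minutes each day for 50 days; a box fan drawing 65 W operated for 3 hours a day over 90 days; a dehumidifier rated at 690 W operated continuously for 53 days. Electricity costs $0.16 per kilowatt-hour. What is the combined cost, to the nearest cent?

$143.81

laptop charger: Runtime = 45 min × 50 = 2250 min = 37.5 h
laptop charger: 0.095 kW × 37.5 h = 3.5625 kWh
box fan: Runtime = 3 h/day × 90 days = 270 h
box fan: 0.065 kW × 270 h = 17.55 kWh
dehumidifier: Runtime = 24 h × 53 = 1272 h
dehumidifier: 0.69 kW × 1272 h = 877.68 kWh
Total energy = 898.7925 kWh
Cost = 898.7925 × $0.16 = $143.81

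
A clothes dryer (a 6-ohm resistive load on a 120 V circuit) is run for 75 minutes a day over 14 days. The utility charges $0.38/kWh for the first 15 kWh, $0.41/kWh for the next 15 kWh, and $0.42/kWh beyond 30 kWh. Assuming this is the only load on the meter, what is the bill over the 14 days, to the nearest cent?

Power = V²/R = 120²/6 = 2400 W = 2.4 kW
Runtime = 75 min × 14 = 1050 min = 17.5 h
Energy = 2.4 kW × 17.5 h = 42 kWh
Tier 1 (0–15 kWh): 15 × $0.38 = $5.7
Tier 2 (15–30 kWh): 15 × $0.41 = $6.15
Above 30 kWh: 12 × $0.42 = $5.04
Bill = $16.89

$16.89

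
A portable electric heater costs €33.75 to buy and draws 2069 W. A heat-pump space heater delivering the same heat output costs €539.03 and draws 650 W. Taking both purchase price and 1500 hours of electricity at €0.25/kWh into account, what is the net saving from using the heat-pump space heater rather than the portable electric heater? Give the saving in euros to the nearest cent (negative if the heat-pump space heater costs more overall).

portable electric heater: €33.75 + (2069/1000) kW × 1500 h × €0.25 = €33.75 + €775.875 = €809.625
heat-pump space heater: €539.03 + (650/1000) kW × 1500 h × €0.25 = €539.03 + €243.75 = €782.78
Saving = €809.625 − €782.78 = €26.845 → €26.85

€26.85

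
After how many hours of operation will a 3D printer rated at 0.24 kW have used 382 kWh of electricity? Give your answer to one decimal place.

Hours = 382 kWh ÷ 0.24 kW = 1591.7 h

1591.7 h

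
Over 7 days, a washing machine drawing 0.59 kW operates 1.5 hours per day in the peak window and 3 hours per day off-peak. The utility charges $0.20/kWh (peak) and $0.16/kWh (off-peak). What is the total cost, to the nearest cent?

$3.22

Peak energy = 0.59 kW × 1.5 h × 7 = 6.195 kWh
Off-peak energy = 0.59 kW × 3 h × 7 = 12.39 kWh
Cost = 6.195 × $0.20 + 12.39 × $0.16 = $1.239 + $1.9824 = $3.22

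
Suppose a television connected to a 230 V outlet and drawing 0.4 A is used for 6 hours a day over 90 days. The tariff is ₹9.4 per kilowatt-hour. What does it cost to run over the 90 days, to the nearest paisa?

Power = 0.4 A × 230 V = 92 W = 0.092 kW
Runtime = 6 h/day × 90 days = 540 h
Energy = 0.092 kW × 540 h = 49.68 kWh
Cost = 49.68 kWh × ₹9.4/kWh = ₹466.99

₹466.99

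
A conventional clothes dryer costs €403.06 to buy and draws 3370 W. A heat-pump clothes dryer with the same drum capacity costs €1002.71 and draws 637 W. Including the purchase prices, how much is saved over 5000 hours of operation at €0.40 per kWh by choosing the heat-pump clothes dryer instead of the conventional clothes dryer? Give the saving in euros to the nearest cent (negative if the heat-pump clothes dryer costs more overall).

€4866.35

conventional clothes dryer: €403.06 + (3370/1000) kW × 5000 h × €0.40 = €403.06 + €6740 = €7143.06
heat-pump clothes dryer: €1002.71 + (637/1000) kW × 5000 h × €0.40 = €1002.71 + €1274 = €2276.71
Saving = €7143.06 − €2276.71 = €4866.35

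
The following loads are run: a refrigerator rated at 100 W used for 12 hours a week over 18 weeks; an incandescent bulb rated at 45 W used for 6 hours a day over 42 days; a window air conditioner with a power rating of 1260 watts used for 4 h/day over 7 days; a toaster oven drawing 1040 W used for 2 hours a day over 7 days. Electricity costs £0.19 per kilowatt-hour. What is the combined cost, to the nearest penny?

£15.73

refrigerator: Runtime = 12 h/week × 18 weeks = 216 h
refrigerator: 0.1 kW × 216 h = 21.6 kWh
incandescent bulb: Runtime = 6 h/day × 42 days = 252 h
incandescent bulb: 0.045 kW × 252 h = 11.34 kWh
window air conditioner: Runtime = 4 h/day × 7 days = 28 h
window air conditioner: 1.26 kW × 28 h = 35.28 kWh
toaster oven: Runtime = 2 h/day × 7 days = 14 h
toaster oven: 1.04 kW × 14 h = 14.56 kWh
Total energy = 82.78 kWh
Cost = 82.78 × £0.19 = £15.73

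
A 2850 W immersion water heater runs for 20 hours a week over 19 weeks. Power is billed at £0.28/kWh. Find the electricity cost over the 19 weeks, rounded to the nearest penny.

£303.24

Runtime = 20 h/week × 19 weeks = 380 h
Energy = 2.85 kW × 380 h = 1083 kWh
Cost = 1083 kWh × £0.28/kWh = £303.24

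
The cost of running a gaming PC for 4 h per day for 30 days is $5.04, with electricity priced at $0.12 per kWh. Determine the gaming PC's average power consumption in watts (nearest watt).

350 W

Energy = $5.04 ÷ $0.12/kWh = 42 kWh
Runtime = 4 h/day × 30 days = 120 h
Power = 42 kWh ÷ 120 h = 0.35 kW = 350 W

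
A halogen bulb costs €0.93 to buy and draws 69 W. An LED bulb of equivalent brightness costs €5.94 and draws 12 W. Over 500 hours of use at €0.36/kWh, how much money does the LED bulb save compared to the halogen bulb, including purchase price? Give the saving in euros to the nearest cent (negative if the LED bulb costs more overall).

halogen bulb: €0.93 + (69/1000) kW × 500 h × €0.36 = €0.93 + €12.42 = €13.35
LED bulb: €5.94 + (12/1000) kW × 500 h × €0.36 = €5.94 + €2.16 = €8.1
Saving = €13.35 − €8.1 = €5.25

€5.25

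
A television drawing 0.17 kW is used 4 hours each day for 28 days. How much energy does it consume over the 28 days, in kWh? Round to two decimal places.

19.04 kWh

Runtime = 4 h/day × 28 days = 112 h
Energy = 0.17 kW × 112 h = 19.04 kWh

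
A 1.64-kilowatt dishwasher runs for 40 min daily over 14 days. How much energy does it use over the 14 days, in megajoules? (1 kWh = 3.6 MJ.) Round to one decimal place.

55.1 MJ

Runtime = 40 min × 14 = 560 min = 9.333333… h
Energy = 1.64 kW × 9.333333… h = 15.306666… kWh
= 15.306666… × 3.6 MJ = 55.1 MJ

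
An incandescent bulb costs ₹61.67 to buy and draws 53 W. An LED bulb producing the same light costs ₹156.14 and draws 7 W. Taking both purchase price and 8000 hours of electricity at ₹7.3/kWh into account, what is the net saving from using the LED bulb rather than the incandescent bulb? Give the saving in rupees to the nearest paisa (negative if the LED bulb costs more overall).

incandescent bulb: ₹61.67 + (53/1000) kW × 8000 h × ₹7.3 = ₹61.67 + ₹3095.2 = ₹3156.87
LED bulb: ₹156.14 + (7/1000) kW × 8000 h × ₹7.3 = ₹156.14 + ₹408.8 = ₹564.94
Saving = ₹3156.87 − ₹564.94 = ₹2591.93

₹2591.93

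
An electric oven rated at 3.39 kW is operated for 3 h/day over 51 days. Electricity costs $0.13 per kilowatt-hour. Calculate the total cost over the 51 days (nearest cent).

Runtime = 3 h/day × 51 days = 153 h
Energy = 3.39 kW × 153 h = 518.67 kWh
Cost = 518.67 kWh × $0.13/kWh = $67.43

$67.43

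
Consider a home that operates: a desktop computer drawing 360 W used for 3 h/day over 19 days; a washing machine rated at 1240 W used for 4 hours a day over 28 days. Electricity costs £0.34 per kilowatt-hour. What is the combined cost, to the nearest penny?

desktop computer: Runtime = 3 h/day × 19 days = 57 h
desktop computer: 0.36 kW × 57 h = 20.52 kWh
washing machine: Runtime = 4 h/day × 28 days = 112 h
washing machine: 1.24 kW × 112 h = 138.88 kWh
Total energy = 159.4 kWh
Cost = 159.4 × £0.34 = £54.20

£54.20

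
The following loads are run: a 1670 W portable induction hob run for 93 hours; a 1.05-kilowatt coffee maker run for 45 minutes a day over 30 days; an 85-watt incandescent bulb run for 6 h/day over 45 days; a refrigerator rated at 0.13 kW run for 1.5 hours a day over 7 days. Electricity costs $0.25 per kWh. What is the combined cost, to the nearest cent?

portable induction hob: 1.67 kW × 93 h = 155.31 kWh
coffee maker: Runtime = 45 min × 30 = 1350 min = 22.5 h
coffee maker: 1.05 kW × 22.5 h = 23.625 kWh
incandescent bulb: Runtime = 6 h/day × 45 days = 270 h
incandescent bulb: 0.085 kW × 270 h = 22.95 kWh
refrigerator: Runtime = 1.5 h/day × 7 days = 10.5 h
refrigerator: 0.13 kW × 10.5 h = 1.365 kWh
Total energy = 203.25 kWh
Cost = 203.25 × $0.25 = $50.81

$50.81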